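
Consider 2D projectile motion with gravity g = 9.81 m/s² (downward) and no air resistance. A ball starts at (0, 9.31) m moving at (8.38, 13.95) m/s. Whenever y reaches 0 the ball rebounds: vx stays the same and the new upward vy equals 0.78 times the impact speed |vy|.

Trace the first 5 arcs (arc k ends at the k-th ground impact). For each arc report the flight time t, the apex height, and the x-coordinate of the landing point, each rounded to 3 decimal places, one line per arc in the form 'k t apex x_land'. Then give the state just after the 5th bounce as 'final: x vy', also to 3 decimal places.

Arc 1: start y=9.310, vy=13.950 → t=3.402, apex=19.229, x_land=28.508, impact vy=-19.423
  bounce: vy ← 0.78·19.423 = 15.150
Arc 2: start y=0.000, vy=15.150 → t=3.089, apex=11.699, x_land=54.392, impact vy=-15.150
  bounce: vy ← 0.78·15.150 = 11.817
Arc 3: start y=0.000, vy=11.817 → t=2.409, apex=7.117, x_land=74.581, impact vy=-11.817
  bounce: vy ← 0.78·11.817 = 9.217
Arc 4: start y=0.000, vy=9.217 → t=1.879, apex=4.330, x_land=90.329, impact vy=-9.217
  bounce: vy ← 0.78·9.217 = 7.190
Arc 5: start y=0.000, vy=7.190 → t=1.466, apex=2.635, x_land=102.612, impact vy=-7.190
  bounce: vy ← 0.78·7.190 = 5.608

1 3.402 19.229 28.508
2 3.089 11.699 54.392
3 2.409 7.117 74.581
4 1.879 4.330 90.329
5 1.466 2.635 102.612
final: 102.612 5.608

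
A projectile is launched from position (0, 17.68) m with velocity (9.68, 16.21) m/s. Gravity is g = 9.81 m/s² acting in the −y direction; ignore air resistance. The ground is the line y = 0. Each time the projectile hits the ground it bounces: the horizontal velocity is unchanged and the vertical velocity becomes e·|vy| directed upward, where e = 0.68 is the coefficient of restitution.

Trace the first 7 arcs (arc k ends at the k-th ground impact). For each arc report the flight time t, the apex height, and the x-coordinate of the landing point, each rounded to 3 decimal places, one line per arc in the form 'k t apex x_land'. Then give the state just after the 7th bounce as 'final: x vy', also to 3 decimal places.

1 4.169 31.073 40.359
2 3.423 14.368 73.494
3 2.328 6.644 96.025
4 1.583 3.072 111.347
5 1.076 1.421 121.766
6 0.732 0.657 128.850
7 0.498 0.304 133.668
final: 133.668 1.660

Arc 1: start y=17.680, vy=16.210 → t=4.169, apex=31.073, x_land=40.359, impact vy=-24.691
  bounce: vy ← 0.68·24.691 = 16.790
Arc 2: start y=0.000, vy=16.790 → t=3.423, apex=14.368, x_land=73.494, impact vy=-16.790
  bounce: vy ← 0.68·16.790 = 11.417
Arc 3: start y=0.000, vy=11.417 → t=2.328, apex=6.644, x_land=96.025, impact vy=-11.417
  bounce: vy ← 0.68·11.417 = 7.764
Arc 4: start y=0.000, vy=7.764 → t=1.583, apex=3.072, x_land=111.347, impact vy=-7.764
  bounce: vy ← 0.68·7.764 = 5.279
Arc 5: start y=0.000, vy=5.279 → t=1.076, apex=1.421, x_land=121.766, impact vy=-5.279
  bounce: vy ← 0.68·5.279 = 3.590
Arc 6: start y=0.000, vy=3.590 → t=0.732, apex=0.657, x_land=128.850, impact vy=-3.590
  bounce: vy ← 0.68·3.590 = 2.441
Arc 7: start y=0.000, vy=2.441 → t=0.498, apex=0.304, x_land=133.668, impact vy=-2.441
  bounce: vy ← 0.68·2.441 = 1.660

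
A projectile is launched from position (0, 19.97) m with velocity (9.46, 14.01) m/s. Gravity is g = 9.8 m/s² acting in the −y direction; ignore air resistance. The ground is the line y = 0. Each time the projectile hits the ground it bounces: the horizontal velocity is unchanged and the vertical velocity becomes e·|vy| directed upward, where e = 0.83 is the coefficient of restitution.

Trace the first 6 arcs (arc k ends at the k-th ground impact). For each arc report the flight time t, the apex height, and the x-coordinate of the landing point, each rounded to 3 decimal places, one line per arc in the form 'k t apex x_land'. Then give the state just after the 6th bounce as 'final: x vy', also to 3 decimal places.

1 3.903 29.984 36.925
2 4.106 20.656 75.771
3 3.408 14.230 108.014
4 2.829 9.803 134.775
5 2.348 6.753 156.987
6 1.949 4.652 175.422
final: 175.422 7.926

Arc 1: start y=19.970, vy=14.010 → t=3.903, apex=29.984, x_land=36.925, impact vy=-24.242
  bounce: vy ← 0.83·24.242 = 20.121
Arc 2: start y=0.000, vy=20.121 → t=4.106, apex=20.656, x_land=75.771, impact vy=-20.121
  bounce: vy ← 0.83·20.121 = 16.701
Arc 3: start y=0.000, vy=16.701 → t=3.408, apex=14.230, x_land=108.014, impact vy=-16.701
  bounce: vy ← 0.83·16.701 = 13.861
Arc 4: start y=0.000, vy=13.861 → t=2.829, apex=9.803, x_land=134.775, impact vy=-13.861
  bounce: vy ← 0.83·13.861 = 11.505
Arc 5: start y=0.000, vy=11.505 → t=2.348, apex=6.753, x_land=156.987, impact vy=-11.505
  bounce: vy ← 0.83·11.505 = 9.549
Arc 6: start y=0.000, vy=9.549 → t=1.949, apex=4.652, x_land=175.422, impact vy=-9.549
  bounce: vy ← 0.83·9.549 = 7.926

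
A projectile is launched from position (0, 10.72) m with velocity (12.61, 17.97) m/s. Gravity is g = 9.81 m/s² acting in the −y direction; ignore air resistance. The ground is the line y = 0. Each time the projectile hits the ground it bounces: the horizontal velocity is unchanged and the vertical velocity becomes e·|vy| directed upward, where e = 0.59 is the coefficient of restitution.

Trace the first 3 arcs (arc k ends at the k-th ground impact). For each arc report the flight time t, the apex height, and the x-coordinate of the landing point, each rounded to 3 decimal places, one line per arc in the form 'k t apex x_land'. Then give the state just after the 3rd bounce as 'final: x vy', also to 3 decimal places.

1 4.186 27.179 52.782
2 2.778 9.461 87.808
3 1.639 3.293 108.474
final: 108.474 4.743

Arc 1: start y=10.720, vy=17.970 → t=4.186, apex=27.179, x_land=52.782, impact vy=-23.092
  bounce: vy ← 0.59·23.092 = 13.624
Arc 2: start y=0.000, vy=13.624 → t=2.778, apex=9.461, x_land=87.808, impact vy=-13.624
  bounce: vy ← 0.59·13.624 = 8.038
Arc 3: start y=0.000, vy=8.038 → t=1.639, apex=3.293, x_land=108.474, impact vy=-8.038
  bounce: vy ← 0.59·8.038 = 4.743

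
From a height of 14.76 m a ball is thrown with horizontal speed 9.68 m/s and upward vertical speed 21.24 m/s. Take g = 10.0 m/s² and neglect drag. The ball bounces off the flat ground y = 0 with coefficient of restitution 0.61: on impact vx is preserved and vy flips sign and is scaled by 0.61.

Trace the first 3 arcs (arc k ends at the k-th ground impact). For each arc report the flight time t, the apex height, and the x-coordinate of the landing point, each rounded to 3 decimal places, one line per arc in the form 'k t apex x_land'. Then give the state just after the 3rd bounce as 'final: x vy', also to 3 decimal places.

Arc 1: start y=14.760, vy=21.240 → t=4.856, apex=37.317, x_land=47.005, impact vy=-27.319
  bounce: vy ← 0.61·27.319 = 16.665
Arc 2: start y=0.000, vy=16.665 → t=3.333, apex=13.886, x_land=79.268, impact vy=-16.665
  bounce: vy ← 0.61·16.665 = 10.165
Arc 3: start y=0.000, vy=10.165 → t=2.033, apex=5.167, x_land=98.948, impact vy=-10.165
  bounce: vy ← 0.61·10.165 = 6.201

1 4.856 37.317 47.005
2 3.333 13.886 79.268
3 2.033 5.167 98.948
final: 98.948 6.201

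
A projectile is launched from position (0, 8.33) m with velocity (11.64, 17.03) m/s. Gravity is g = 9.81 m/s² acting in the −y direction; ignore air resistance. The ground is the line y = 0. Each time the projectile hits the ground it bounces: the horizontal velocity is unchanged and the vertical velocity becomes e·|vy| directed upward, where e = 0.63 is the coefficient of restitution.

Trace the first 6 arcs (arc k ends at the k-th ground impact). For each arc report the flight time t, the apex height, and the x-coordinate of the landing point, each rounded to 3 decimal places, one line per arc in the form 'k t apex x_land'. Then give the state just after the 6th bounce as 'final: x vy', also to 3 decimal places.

1 3.907 23.112 45.474
2 2.735 9.173 77.310
3 1.723 3.641 97.367
4 1.086 1.445 110.003
5 0.684 0.574 117.963
6 0.431 0.228 122.978
final: 122.978 1.331

Arc 1: start y=8.330, vy=17.030 → t=3.907, apex=23.112, x_land=45.474, impact vy=-21.294
  bounce: vy ← 0.63·21.294 = 13.416
Arc 2: start y=0.000, vy=13.416 → t=2.735, apex=9.173, x_land=77.310, impact vy=-13.416
  bounce: vy ← 0.63·13.416 = 8.452
Arc 3: start y=0.000, vy=8.452 → t=1.723, apex=3.641, x_land=97.367, impact vy=-8.452
  bounce: vy ← 0.63·8.452 = 5.325
Arc 4: start y=0.000, vy=5.325 → t=1.086, apex=1.445, x_land=110.003, impact vy=-5.325
  bounce: vy ← 0.63·5.325 = 3.355
Arc 5: start y=0.000, vy=3.355 → t=0.684, apex=0.574, x_land=117.963, impact vy=-3.355
  bounce: vy ← 0.63·3.355 = 2.113
Arc 6: start y=0.000, vy=2.113 → t=0.431, apex=0.228, x_land=122.978, impact vy=-2.113
  bounce: vy ← 0.63·2.113 = 1.331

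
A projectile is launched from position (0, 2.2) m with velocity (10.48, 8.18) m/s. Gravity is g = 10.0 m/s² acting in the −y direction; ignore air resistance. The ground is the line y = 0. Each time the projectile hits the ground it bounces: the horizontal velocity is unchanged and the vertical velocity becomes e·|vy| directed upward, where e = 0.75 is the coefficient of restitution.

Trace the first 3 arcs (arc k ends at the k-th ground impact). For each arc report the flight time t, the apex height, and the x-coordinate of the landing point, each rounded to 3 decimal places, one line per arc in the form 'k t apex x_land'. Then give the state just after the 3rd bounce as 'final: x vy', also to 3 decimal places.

1 1.871 5.546 19.610
2 1.580 3.119 36.165
3 1.185 1.755 48.582
final: 48.582 4.443

Arc 1: start y=2.200, vy=8.180 → t=1.871, apex=5.546, x_land=19.610, impact vy=-10.531
  bounce: vy ← 0.75·10.531 = 7.899
Arc 2: start y=0.000, vy=7.899 → t=1.580, apex=3.119, x_land=36.165, impact vy=-7.899
  bounce: vy ← 0.75·7.899 = 5.924
Arc 3: start y=0.000, vy=5.924 → t=1.185, apex=1.755, x_land=48.582, impact vy=-5.924
  bounce: vy ← 0.75·5.924 = 4.443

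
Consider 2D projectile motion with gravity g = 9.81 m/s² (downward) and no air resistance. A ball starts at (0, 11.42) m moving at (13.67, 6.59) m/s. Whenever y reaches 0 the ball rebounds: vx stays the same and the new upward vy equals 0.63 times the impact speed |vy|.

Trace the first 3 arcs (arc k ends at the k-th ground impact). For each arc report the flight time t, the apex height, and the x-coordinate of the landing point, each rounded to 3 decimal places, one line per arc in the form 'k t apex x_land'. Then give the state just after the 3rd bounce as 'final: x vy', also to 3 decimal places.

Arc 1: start y=11.420, vy=6.590 → t=2.339, apex=13.633, x_land=31.973, impact vy=-16.355
  bounce: vy ← 0.63·16.355 = 10.304
Arc 2: start y=0.000, vy=10.304 → t=2.101, apex=5.411, x_land=60.689, impact vy=-10.304
  bounce: vy ← 0.63·10.304 = 6.491
Arc 3: start y=0.000, vy=6.491 → t=1.323, apex=2.148, x_land=78.780, impact vy=-6.491
  bounce: vy ← 0.63·6.491 = 4.090

1 2.339 13.633 31.973
2 2.101 5.411 60.689
3 1.323 2.148 78.780
final: 78.780 4.090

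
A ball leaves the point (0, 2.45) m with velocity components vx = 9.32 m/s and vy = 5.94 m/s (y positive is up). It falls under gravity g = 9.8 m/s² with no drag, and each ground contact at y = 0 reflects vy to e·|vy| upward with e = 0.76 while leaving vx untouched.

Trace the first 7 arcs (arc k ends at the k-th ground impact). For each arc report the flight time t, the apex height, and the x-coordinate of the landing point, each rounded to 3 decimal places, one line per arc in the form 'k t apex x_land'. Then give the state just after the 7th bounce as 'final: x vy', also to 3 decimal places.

1 1.537 4.250 14.329
2 1.416 2.455 27.523
3 1.076 1.418 37.550
4 0.818 0.819 45.171
5 0.621 0.473 50.962
6 0.472 0.273 55.364
7 0.359 0.158 58.709
final: 58.709 1.337

Arc 1: start y=2.450, vy=5.940 → t=1.537, apex=4.250, x_land=14.329, impact vy=-9.127
  bounce: vy ← 0.76·9.127 = 6.937
Arc 2: start y=0.000, vy=6.937 → t=1.416, apex=2.455, x_land=27.523, impact vy=-6.937
  bounce: vy ← 0.76·6.937 = 5.272
Arc 3: start y=0.000, vy=5.272 → t=1.076, apex=1.418, x_land=37.550, impact vy=-5.272
  bounce: vy ← 0.76·5.272 = 4.007
Arc 4: start y=0.000, vy=4.007 → t=0.818, apex=0.819, x_land=45.171, impact vy=-4.007
  bounce: vy ← 0.76·4.007 = 3.045
Arc 5: start y=0.000, vy=3.045 → t=0.621, apex=0.473, x_land=50.962, impact vy=-3.045
  bounce: vy ← 0.76·3.045 = 2.314
Arc 6: start y=0.000, vy=2.314 → t=0.472, apex=0.273, x_land=55.364, impact vy=-2.314
  bounce: vy ← 0.76·2.314 = 1.759
Arc 7: start y=0.000, vy=1.759 → t=0.359, apex=0.158, x_land=58.709, impact vy=-1.759
  bounce: vy ← 0.76·1.759 = 1.337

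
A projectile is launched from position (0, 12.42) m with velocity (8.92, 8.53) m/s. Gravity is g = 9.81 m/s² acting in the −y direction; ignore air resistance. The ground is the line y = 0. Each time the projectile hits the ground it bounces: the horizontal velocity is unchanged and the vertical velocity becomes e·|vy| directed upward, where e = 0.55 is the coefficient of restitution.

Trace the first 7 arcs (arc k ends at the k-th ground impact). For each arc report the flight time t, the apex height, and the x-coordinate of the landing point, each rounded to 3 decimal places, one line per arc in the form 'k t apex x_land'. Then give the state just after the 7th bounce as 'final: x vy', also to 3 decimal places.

1 2.683 16.129 23.931
2 1.995 4.879 41.723
3 1.097 1.476 51.509
4 0.603 0.446 56.892
5 0.332 0.135 59.852
6 0.183 0.041 61.480
7 0.100 0.012 62.375
final: 62.375 0.271

Arc 1: start y=12.420, vy=8.530 → t=2.683, apex=16.129, x_land=23.931, impact vy=-17.789
  bounce: vy ← 0.55·17.789 = 9.784
Arc 2: start y=0.000, vy=9.784 → t=1.995, apex=4.879, x_land=41.723, impact vy=-9.784
  bounce: vy ← 0.55·9.784 = 5.381
Arc 3: start y=0.000, vy=5.381 → t=1.097, apex=1.476, x_land=51.509, impact vy=-5.381
  bounce: vy ← 0.55·5.381 = 2.960
Arc 4: start y=0.000, vy=2.960 → t=0.603, apex=0.446, x_land=56.892, impact vy=-2.960
  bounce: vy ← 0.55·2.960 = 1.628
Arc 5: start y=0.000, vy=1.628 → t=0.332, apex=0.135, x_land=59.852, impact vy=-1.628
  bounce: vy ← 0.55·1.628 = 0.895
Arc 6: start y=0.000, vy=0.895 → t=0.183, apex=0.041, x_land=61.480, impact vy=-0.895
  bounce: vy ← 0.55·0.895 = 0.492
Arc 7: start y=0.000, vy=0.492 → t=0.100, apex=0.012, x_land=62.375, impact vy=-0.492
  bounce: vy ← 0.55·0.492 = 0.271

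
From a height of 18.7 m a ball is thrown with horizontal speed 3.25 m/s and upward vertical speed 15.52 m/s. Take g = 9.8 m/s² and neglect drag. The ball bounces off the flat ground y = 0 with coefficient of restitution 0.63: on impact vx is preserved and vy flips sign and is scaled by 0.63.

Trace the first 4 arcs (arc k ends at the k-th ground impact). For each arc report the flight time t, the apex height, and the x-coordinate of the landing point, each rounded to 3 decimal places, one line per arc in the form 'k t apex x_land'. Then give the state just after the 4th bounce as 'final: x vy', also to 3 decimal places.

Arc 1: start y=18.700, vy=15.520 → t=4.098, apex=30.989, x_land=13.320, impact vy=-24.645
  bounce: vy ← 0.63·24.645 = 15.527
Arc 2: start y=0.000, vy=15.527 → t=3.169, apex=12.300, x_land=23.618, impact vy=-15.527
  bounce: vy ← 0.63·15.527 = 9.782
Arc 3: start y=0.000, vy=9.782 → t=1.996, apex=4.882, x_land=30.106, impact vy=-9.782
  bounce: vy ← 0.63·9.782 = 6.162
Arc 4: start y=0.000, vy=6.162 → t=1.258, apex=1.938, x_land=34.194, impact vy=-6.162
  bounce: vy ← 0.63·6.162 = 3.882

1 4.098 30.989 13.320
2 3.169 12.300 23.618
3 1.996 4.882 30.106
4 1.258 1.938 34.194
final: 34.194 3.882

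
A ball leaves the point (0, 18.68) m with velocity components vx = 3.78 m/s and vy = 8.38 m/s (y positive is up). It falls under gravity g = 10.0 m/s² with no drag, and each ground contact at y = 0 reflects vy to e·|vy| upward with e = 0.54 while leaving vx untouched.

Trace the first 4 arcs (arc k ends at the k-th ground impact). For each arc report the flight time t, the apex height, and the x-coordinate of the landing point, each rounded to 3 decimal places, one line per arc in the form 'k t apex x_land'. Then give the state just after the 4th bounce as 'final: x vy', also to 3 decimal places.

Arc 1: start y=18.680, vy=8.380 → t=2.945, apex=22.191, x_land=11.131, impact vy=-21.067
  bounce: vy ← 0.54·21.067 = 11.376
Arc 2: start y=0.000, vy=11.376 → t=2.275, apex=6.471, x_land=19.731, impact vy=-11.376
  bounce: vy ← 0.54·11.376 = 6.143
Arc 3: start y=0.000, vy=6.143 → t=1.229, apex=1.887, x_land=24.376, impact vy=-6.143
  bounce: vy ← 0.54·6.143 = 3.317
Arc 4: start y=0.000, vy=3.317 → t=0.663, apex=0.550, x_land=26.884, impact vy=-3.317
  bounce: vy ← 0.54·3.317 = 1.791

1 2.945 22.191 11.131
2 2.275 6.471 19.731
3 1.229 1.887 24.376
4 0.663 0.550 26.884
final: 26.884 1.791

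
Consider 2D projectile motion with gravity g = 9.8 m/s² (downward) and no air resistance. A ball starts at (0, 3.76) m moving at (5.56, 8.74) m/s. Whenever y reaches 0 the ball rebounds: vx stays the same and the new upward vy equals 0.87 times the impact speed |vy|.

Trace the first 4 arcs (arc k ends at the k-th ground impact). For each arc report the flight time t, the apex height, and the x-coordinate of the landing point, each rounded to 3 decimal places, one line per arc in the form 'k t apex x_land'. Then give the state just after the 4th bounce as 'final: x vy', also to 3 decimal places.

1 2.142 7.657 11.909
2 2.175 5.796 24.003
3 1.892 4.387 34.525
4 1.646 3.320 43.678
final: 43.678 7.018

Arc 1: start y=3.760, vy=8.740 → t=2.142, apex=7.657, x_land=11.909, impact vy=-12.251
  bounce: vy ← 0.87·12.251 = 10.658
Arc 2: start y=0.000, vy=10.658 → t=2.175, apex=5.796, x_land=24.003, impact vy=-10.658
  bounce: vy ← 0.87·10.658 = 9.273
Arc 3: start y=0.000, vy=9.273 → t=1.892, apex=4.387, x_land=34.525, impact vy=-9.273
  bounce: vy ← 0.87·9.273 = 8.067
Arc 4: start y=0.000, vy=8.067 → t=1.646, apex=3.320, x_land=43.678, impact vy=-8.067
  bounce: vy ← 0.87·8.067 = 7.018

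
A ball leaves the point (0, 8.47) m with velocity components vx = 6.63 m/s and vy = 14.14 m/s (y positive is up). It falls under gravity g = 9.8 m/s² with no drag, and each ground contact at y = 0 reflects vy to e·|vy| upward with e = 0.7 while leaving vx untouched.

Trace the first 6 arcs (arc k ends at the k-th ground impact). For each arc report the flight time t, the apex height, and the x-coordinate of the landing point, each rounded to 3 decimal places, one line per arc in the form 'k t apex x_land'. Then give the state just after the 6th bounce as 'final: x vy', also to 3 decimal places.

1 3.395 18.671 22.508
2 2.733 9.149 40.627
3 1.913 4.483 53.310
4 1.339 2.197 62.188
5 0.937 1.076 68.403
6 0.656 0.527 72.753
final: 72.753 2.251

Arc 1: start y=8.470, vy=14.140 → t=3.395, apex=18.671, x_land=22.508, impact vy=-19.130
  bounce: vy ← 0.7·19.130 = 13.391
Arc 2: start y=0.000, vy=13.391 → t=2.733, apex=9.149, x_land=40.627, impact vy=-13.391
  bounce: vy ← 0.7·13.391 = 9.374
Arc 3: start y=0.000, vy=9.374 → t=1.913, apex=4.483, x_land=53.310, impact vy=-9.374
  bounce: vy ← 0.7·9.374 = 6.562
Arc 4: start y=0.000, vy=6.562 → t=1.339, apex=2.197, x_land=62.188, impact vy=-6.562
  bounce: vy ← 0.7·6.562 = 4.593
Arc 5: start y=0.000, vy=4.593 → t=0.937, apex=1.076, x_land=68.403, impact vy=-4.593
  bounce: vy ← 0.7·4.593 = 3.215
Arc 6: start y=0.000, vy=3.215 → t=0.656, apex=0.527, x_land=72.753, impact vy=-3.215
  bounce: vy ← 0.7·3.215 = 2.251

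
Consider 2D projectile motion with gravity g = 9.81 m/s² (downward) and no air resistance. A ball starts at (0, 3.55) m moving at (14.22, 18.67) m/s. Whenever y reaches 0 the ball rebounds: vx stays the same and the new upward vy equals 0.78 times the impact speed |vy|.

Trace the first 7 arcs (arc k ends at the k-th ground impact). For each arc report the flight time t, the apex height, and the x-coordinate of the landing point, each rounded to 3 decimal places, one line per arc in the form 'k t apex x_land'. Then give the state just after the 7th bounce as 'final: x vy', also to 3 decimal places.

Arc 1: start y=3.550, vy=18.670 → t=3.988, apex=21.316, x_land=56.707, impact vy=-20.450
  bounce: vy ← 0.78·20.450 = 15.951
Arc 2: start y=0.000, vy=15.951 → t=3.252, apex=12.969, x_land=102.951, impact vy=-15.951
  bounce: vy ← 0.78·15.951 = 12.442
Arc 3: start y=0.000, vy=12.442 → t=2.537, apex=7.890, x_land=139.021, impact vy=-12.442
  bounce: vy ← 0.78·12.442 = 9.705
Arc 4: start y=0.000, vy=9.705 → t=1.979, apex=4.800, x_land=167.156, impact vy=-9.705
  bounce: vy ← 0.78·9.705 = 7.570
Arc 5: start y=0.000, vy=7.570 → t=1.543, apex=2.921, x_land=189.102, impact vy=-7.570
  bounce: vy ← 0.78·7.570 = 5.904
Arc 6: start y=0.000, vy=5.904 → t=1.204, apex=1.777, x_land=206.219, impact vy=-5.904
  bounce: vy ← 0.78·5.904 = 4.605
Arc 7: start y=0.000, vy=4.605 → t=0.939, apex=1.081, x_land=219.571, impact vy=-4.605
  bounce: vy ← 0.78·4.605 = 3.592

1 3.988 21.316 56.707
2 3.252 12.969 102.951
3 2.537 7.890 139.021
4 1.979 4.800 167.156
5 1.543 2.921 189.102
6 1.204 1.777 206.219
7 0.939 1.081 219.571
final: 219.571 3.592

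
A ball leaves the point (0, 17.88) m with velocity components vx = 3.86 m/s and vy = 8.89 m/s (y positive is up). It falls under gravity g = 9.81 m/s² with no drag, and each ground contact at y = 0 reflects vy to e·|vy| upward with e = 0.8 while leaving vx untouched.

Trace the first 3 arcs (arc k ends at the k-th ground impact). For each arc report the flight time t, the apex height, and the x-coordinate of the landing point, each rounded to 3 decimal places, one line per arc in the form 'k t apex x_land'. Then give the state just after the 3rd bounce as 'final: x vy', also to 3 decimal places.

Arc 1: start y=17.880, vy=8.890 → t=3.020, apex=21.908, x_land=11.656, impact vy=-20.733
  bounce: vy ← 0.8·20.733 = 16.586
Arc 2: start y=0.000, vy=16.586 → t=3.381, apex=14.021, x_land=24.708, impact vy=-16.586
  bounce: vy ← 0.8·16.586 = 13.269
Arc 3: start y=0.000, vy=13.269 → t=2.705, apex=8.974, x_land=35.150, impact vy=-13.269
  bounce: vy ← 0.8·13.269 = 10.615

1 3.020 21.908 11.656
2 3.381 14.021 24.708
3 2.705 8.974 35.150
final: 35.150 10.615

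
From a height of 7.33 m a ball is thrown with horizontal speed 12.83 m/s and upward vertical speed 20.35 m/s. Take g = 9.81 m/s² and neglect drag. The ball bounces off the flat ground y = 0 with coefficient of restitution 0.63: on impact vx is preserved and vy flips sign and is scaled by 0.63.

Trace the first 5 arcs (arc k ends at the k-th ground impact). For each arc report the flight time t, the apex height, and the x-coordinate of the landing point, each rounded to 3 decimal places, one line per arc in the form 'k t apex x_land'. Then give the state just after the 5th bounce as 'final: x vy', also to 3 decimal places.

Arc 1: start y=7.330, vy=20.350 → t=4.482, apex=28.437, x_land=57.507, impact vy=-23.621
  bounce: vy ← 0.63·23.621 = 14.881
Arc 2: start y=0.000, vy=14.881 → t=3.034, apex=11.287, x_land=96.431, impact vy=-14.881
  bounce: vy ← 0.63·14.881 = 9.375
Arc 3: start y=0.000, vy=9.375 → t=1.911, apex=4.480, x_land=120.954, impact vy=-9.375
  bounce: vy ← 0.63·9.375 = 5.906
Arc 4: start y=0.000, vy=5.906 → t=1.204, apex=1.778, x_land=136.403, impact vy=-5.906
  bounce: vy ← 0.63·5.906 = 3.721
Arc 5: start y=0.000, vy=3.721 → t=0.759, apex=0.706, x_land=146.136, impact vy=-3.721
  bounce: vy ← 0.63·3.721 = 2.344

1 4.482 28.437 57.507
2 3.034 11.287 96.431
3 1.911 4.480 120.954
4 1.204 1.778 136.403
5 0.759 0.706 146.136
final: 146.136 2.344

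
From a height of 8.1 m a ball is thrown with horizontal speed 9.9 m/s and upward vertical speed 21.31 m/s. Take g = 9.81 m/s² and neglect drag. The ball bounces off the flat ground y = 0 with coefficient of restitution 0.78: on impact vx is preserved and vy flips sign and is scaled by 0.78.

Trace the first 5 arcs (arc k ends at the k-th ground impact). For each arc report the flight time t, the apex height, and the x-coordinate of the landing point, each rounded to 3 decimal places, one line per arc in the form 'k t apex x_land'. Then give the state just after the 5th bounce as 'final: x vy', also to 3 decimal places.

1 4.696 31.246 46.492
2 3.937 19.010 85.472
3 3.071 11.566 115.875
4 2.395 7.036 139.591
5 1.868 4.281 158.088
final: 158.088 7.149

Arc 1: start y=8.100, vy=21.310 → t=4.696, apex=31.246, x_land=46.492, impact vy=-24.760
  bounce: vy ← 0.78·24.760 = 19.312
Arc 2: start y=0.000, vy=19.312 → t=3.937, apex=19.010, x_land=85.472, impact vy=-19.312
  bounce: vy ← 0.78·19.312 = 15.064
Arc 3: start y=0.000, vy=15.064 → t=3.071, apex=11.566, x_land=115.875, impact vy=-15.064
  bounce: vy ← 0.78·15.064 = 11.750
Arc 4: start y=0.000, vy=11.750 → t=2.395, apex=7.036, x_land=139.591, impact vy=-11.750
  bounce: vy ← 0.78·11.750 = 9.165
Arc 5: start y=0.000, vy=9.165 → t=1.868, apex=4.281, x_land=158.088, impact vy=-9.165
  bounce: vy ← 0.78·9.165 = 7.149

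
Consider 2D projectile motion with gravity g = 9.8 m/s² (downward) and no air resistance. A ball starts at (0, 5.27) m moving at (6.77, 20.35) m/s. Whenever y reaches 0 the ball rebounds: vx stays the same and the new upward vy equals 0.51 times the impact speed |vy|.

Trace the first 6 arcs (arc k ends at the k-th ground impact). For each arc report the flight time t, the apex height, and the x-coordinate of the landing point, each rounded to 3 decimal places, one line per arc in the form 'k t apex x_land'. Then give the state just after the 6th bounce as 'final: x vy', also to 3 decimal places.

Arc 1: start y=5.270, vy=20.350 → t=4.398, apex=26.399, x_land=29.772, impact vy=-22.747
  bounce: vy ← 0.51·22.747 = 11.601
Arc 2: start y=0.000, vy=11.601 → t=2.368, apex=6.866, x_land=45.800, impact vy=-11.601
  bounce: vy ← 0.51·11.601 = 5.916
Arc 3: start y=0.000, vy=5.916 → t=1.207, apex=1.786, x_land=53.974, impact vy=-5.916
  bounce: vy ← 0.51·5.916 = 3.017
Arc 4: start y=0.000, vy=3.017 → t=0.616, apex=0.465, x_land=58.143, impact vy=-3.017
  bounce: vy ← 0.51·3.017 = 1.539
Arc 5: start y=0.000, vy=1.539 → t=0.314, apex=0.121, x_land=60.269, impact vy=-1.539
  bounce: vy ← 0.51·1.539 = 0.785
Arc 6: start y=0.000, vy=0.785 → t=0.160, apex=0.031, x_land=61.354, impact vy=-0.785
  bounce: vy ← 0.51·0.785 = 0.400

1 4.398 26.399 29.772
2 2.368 6.866 45.800
3 1.207 1.786 53.974
4 0.616 0.465 58.143
5 0.314 0.121 60.269
6 0.160 0.031 61.354
final: 61.354 0.400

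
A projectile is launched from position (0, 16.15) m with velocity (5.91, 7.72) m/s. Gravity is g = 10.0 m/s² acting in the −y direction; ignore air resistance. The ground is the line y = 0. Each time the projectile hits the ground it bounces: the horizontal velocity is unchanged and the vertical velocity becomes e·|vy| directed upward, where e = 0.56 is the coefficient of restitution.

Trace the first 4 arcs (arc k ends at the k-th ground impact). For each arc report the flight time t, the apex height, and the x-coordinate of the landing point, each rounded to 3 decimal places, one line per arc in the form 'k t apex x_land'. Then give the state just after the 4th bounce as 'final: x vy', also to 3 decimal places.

1 2.728 19.130 16.123
2 2.191 5.999 29.070
3 1.227 1.881 36.320
4 0.687 0.590 40.380
final: 40.380 1.924

Arc 1: start y=16.150, vy=7.720 → t=2.728, apex=19.130, x_land=16.123, impact vy=-19.560
  bounce: vy ← 0.56·19.560 = 10.954
Arc 2: start y=0.000, vy=10.954 → t=2.191, apex=5.999, x_land=29.070, impact vy=-10.954
  bounce: vy ← 0.56·10.954 = 6.134
Arc 3: start y=0.000, vy=6.134 → t=1.227, apex=1.881, x_land=36.320, impact vy=-6.134
  bounce: vy ← 0.56·6.134 = 3.435
Arc 4: start y=0.000, vy=3.435 → t=0.687, apex=0.590, x_land=40.380, impact vy=-3.435
  bounce: vy ← 0.56·3.435 = 1.924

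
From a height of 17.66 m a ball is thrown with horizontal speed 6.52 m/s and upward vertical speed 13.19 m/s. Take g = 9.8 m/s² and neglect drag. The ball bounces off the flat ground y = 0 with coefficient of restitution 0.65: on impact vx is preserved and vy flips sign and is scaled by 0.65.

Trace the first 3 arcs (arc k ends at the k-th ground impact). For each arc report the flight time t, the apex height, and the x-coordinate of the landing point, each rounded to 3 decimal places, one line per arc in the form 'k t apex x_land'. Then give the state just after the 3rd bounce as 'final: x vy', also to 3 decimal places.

1 3.673 26.536 23.948
2 3.025 11.212 43.673
3 1.966 4.737 56.494
final: 56.494 6.263

Arc 1: start y=17.660, vy=13.190 → t=3.673, apex=26.536, x_land=23.948, impact vy=-22.806
  bounce: vy ← 0.65·22.806 = 14.824
Arc 2: start y=0.000, vy=14.824 → t=3.025, apex=11.212, x_land=43.673, impact vy=-14.824
  bounce: vy ← 0.65·14.824 = 9.636
Arc 3: start y=0.000, vy=9.636 → t=1.966, apex=4.737, x_land=56.494, impact vy=-9.636
  bounce: vy ← 0.65·9.636 = 6.263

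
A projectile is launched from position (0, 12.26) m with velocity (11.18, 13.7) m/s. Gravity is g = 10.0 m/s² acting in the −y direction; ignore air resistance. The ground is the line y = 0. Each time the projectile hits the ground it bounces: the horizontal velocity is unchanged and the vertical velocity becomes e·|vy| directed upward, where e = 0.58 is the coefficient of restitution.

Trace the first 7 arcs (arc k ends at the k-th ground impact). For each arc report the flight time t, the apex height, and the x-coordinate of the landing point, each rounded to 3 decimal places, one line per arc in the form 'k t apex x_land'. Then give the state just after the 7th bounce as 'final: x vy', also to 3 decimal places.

Arc 1: start y=12.260, vy=13.700 → t=3.451, apex=21.645, x_land=38.578, impact vy=-20.806
  bounce: vy ← 0.58·20.806 = 12.067
Arc 2: start y=0.000, vy=12.067 → t=2.413, apex=7.281, x_land=65.561, impact vy=-12.067
  bounce: vy ← 0.58·12.067 = 6.999
Arc 3: start y=0.000, vy=6.999 → t=1.400, apex=2.449, x_land=81.211, impact vy=-6.999
  bounce: vy ← 0.58·6.999 = 4.060
Arc 4: start y=0.000, vy=4.060 → t=0.812, apex=0.824, x_land=90.288, impact vy=-4.060
  bounce: vy ← 0.58·4.060 = 2.355
Arc 5: start y=0.000, vy=2.355 → t=0.471, apex=0.277, x_land=95.552, impact vy=-2.355
  bounce: vy ← 0.58·2.355 = 1.366
Arc 6: start y=0.000, vy=1.366 → t=0.273, apex=0.093, x_land=98.606, impact vy=-1.366
  bounce: vy ← 0.58·1.366 = 0.792
Arc 7: start y=0.000, vy=0.792 → t=0.158, apex=0.031, x_land=100.377, impact vy=-0.792
  bounce: vy ← 0.58·0.792 = 0.459

1 3.451 21.645 38.578
2 2.413 7.281 65.561
3 1.400 2.449 81.211
4 0.812 0.824 90.288
5 0.471 0.277 95.552
6 0.273 0.093 98.606
7 0.158 0.031 100.377
final: 100.377 0.459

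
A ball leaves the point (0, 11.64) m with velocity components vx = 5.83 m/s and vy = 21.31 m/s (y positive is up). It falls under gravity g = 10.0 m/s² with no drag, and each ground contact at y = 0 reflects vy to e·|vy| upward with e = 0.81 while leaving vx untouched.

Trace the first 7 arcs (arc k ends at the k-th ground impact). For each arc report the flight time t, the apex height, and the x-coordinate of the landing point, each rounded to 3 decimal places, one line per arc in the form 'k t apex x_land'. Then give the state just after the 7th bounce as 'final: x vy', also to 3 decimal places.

Arc 1: start y=11.640, vy=21.310 → t=4.752, apex=34.346, x_land=27.704, impact vy=-26.209
  bounce: vy ← 0.81·26.209 = 21.229
Arc 2: start y=0.000, vy=21.229 → t=4.246, apex=22.534, x_land=52.457, impact vy=-21.229
  bounce: vy ← 0.81·21.229 = 17.196
Arc 3: start y=0.000, vy=17.196 → t=3.439, apex=14.785, x_land=72.507, impact vy=-17.196
  bounce: vy ← 0.81·17.196 = 13.929
Arc 4: start y=0.000, vy=13.929 → t=2.786, apex=9.700, x_land=88.748, impact vy=-13.929
  bounce: vy ← 0.81·13.929 = 11.282
Arc 5: start y=0.000, vy=11.282 → t=2.256, apex=6.364, x_land=101.903, impact vy=-11.282
  bounce: vy ← 0.81·11.282 = 9.139
Arc 6: start y=0.000, vy=9.139 → t=1.828, apex=4.176, x_land=112.559, impact vy=-9.139
  bounce: vy ← 0.81·9.139 = 7.402
Arc 7: start y=0.000, vy=7.402 → t=1.480, apex=2.740, x_land=121.190, impact vy=-7.402
  bounce: vy ← 0.81·7.402 = 5.996

1 4.752 34.346 27.704
2 4.246 22.534 52.457
3 3.439 14.785 72.507
4 2.786 9.700 88.748
5 2.256 6.364 101.903
6 1.828 4.176 112.559
7 1.480 2.740 121.190
final: 121.190 5.996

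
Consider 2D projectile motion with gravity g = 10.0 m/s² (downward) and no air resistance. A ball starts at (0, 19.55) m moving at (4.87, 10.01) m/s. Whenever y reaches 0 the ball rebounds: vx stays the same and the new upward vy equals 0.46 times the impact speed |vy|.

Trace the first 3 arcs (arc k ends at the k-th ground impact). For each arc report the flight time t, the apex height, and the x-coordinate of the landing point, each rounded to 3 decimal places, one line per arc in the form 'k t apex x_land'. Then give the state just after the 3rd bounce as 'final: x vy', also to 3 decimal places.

1 3.217 24.560 15.668
2 2.039 5.197 25.598
3 0.938 1.100 30.166
final: 30.166 2.157

Arc 1: start y=19.550, vy=10.010 → t=3.217, apex=24.560, x_land=15.668, impact vy=-22.163
  bounce: vy ← 0.46·22.163 = 10.195
Arc 2: start y=0.000, vy=10.195 → t=2.039, apex=5.197, x_land=25.598, impact vy=-10.195
  bounce: vy ← 0.46·10.195 = 4.690
Arc 3: start y=0.000, vy=4.690 → t=0.938, apex=1.100, x_land=30.166, impact vy=-4.690
  bounce: vy ← 0.46·4.690 = 2.157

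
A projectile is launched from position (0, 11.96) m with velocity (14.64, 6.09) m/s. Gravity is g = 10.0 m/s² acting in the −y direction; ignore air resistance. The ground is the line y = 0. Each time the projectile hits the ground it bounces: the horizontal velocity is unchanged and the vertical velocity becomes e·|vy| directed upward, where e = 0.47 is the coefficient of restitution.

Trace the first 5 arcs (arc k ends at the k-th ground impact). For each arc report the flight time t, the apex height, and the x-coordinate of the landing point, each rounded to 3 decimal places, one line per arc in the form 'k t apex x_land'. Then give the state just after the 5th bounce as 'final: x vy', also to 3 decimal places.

Arc 1: start y=11.960, vy=6.090 → t=2.271, apex=13.814, x_land=33.250, impact vy=-16.622
  bounce: vy ← 0.47·16.622 = 7.812
Arc 2: start y=0.000, vy=7.812 → t=1.562, apex=3.052, x_land=56.125, impact vy=-7.812
  bounce: vy ← 0.47·7.812 = 3.672
Arc 3: start y=0.000, vy=3.672 → t=0.734, apex=0.674, x_land=66.876, impact vy=-3.672
  bounce: vy ← 0.47·3.672 = 1.726
Arc 4: start y=0.000, vy=1.726 → t=0.345, apex=0.149, x_land=71.929, impact vy=-1.726
  bounce: vy ← 0.47·1.726 = 0.811
Arc 5: start y=0.000, vy=0.811 → t=0.162, apex=0.033, x_land=74.303, impact vy=-0.811
  bounce: vy ← 0.47·0.811 = 0.381

1 2.271 13.814 33.250
2 1.562 3.052 56.125
3 0.734 0.674 66.876
4 0.345 0.149 71.929
5 0.162 0.033 74.303
final: 74.303 0.381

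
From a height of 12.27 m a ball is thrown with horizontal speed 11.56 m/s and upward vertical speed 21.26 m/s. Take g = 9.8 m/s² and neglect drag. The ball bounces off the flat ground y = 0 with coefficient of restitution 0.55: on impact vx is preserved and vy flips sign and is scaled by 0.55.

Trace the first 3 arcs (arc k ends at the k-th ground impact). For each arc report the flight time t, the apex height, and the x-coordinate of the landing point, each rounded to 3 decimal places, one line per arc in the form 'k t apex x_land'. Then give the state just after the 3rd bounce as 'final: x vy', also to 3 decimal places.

1 4.855 35.331 56.119
2 2.954 10.688 90.264
3 1.625 3.233 109.044
final: 109.044 4.378

Arc 1: start y=12.270, vy=21.260 → t=4.855, apex=35.331, x_land=56.119, impact vy=-26.315
  bounce: vy ← 0.55·26.315 = 14.473
Arc 2: start y=0.000, vy=14.473 → t=2.954, apex=10.688, x_land=90.264, impact vy=-14.473
  bounce: vy ← 0.55·14.473 = 7.960
Arc 3: start y=0.000, vy=7.960 → t=1.625, apex=3.233, x_land=109.044, impact vy=-7.960
  bounce: vy ← 0.55·7.960 = 4.378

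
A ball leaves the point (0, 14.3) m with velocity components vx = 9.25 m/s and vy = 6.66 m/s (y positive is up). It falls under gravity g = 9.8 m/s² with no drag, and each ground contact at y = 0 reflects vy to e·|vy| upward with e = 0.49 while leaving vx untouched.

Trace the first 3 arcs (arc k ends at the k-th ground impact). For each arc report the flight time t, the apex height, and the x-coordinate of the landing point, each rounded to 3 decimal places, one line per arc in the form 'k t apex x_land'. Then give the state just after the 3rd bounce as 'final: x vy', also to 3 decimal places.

Arc 1: start y=14.300, vy=6.660 → t=2.518, apex=16.563, x_land=23.293, impact vy=-18.018
  bounce: vy ← 0.49·18.018 = 8.829
Arc 2: start y=0.000, vy=8.829 → t=1.802, apex=3.977, x_land=39.959, impact vy=-8.829
  bounce: vy ← 0.49·8.829 = 4.326
Arc 3: start y=0.000, vy=4.326 → t=0.883, apex=0.955, x_land=48.125, impact vy=-4.326
  bounce: vy ← 0.49·4.326 = 2.120

1 2.518 16.563 23.293
2 1.802 3.977 39.959
3 0.883 0.955 48.125
final: 48.125 2.120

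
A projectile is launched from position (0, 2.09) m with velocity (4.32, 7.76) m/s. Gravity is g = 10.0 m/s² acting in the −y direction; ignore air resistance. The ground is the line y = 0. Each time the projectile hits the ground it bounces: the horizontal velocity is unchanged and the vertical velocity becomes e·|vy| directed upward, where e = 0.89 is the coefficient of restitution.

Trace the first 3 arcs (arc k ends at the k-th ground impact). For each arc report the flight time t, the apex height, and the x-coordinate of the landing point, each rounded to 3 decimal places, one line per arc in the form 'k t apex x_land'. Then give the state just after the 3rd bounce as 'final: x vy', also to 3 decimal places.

Arc 1: start y=2.090, vy=7.760 → t=1.786, apex=5.101, x_land=7.716, impact vy=-10.100
  bounce: vy ← 0.89·10.100 = 8.989
Arc 2: start y=0.000, vy=8.989 → t=1.798, apex=4.040, x_land=15.482, impact vy=-8.989
  bounce: vy ← 0.89·8.989 = 8.001
Arc 3: start y=0.000, vy=8.001 → t=1.600, apex=3.200, x_land=22.395, impact vy=-8.001
  bounce: vy ← 0.89·8.001 = 7.120

1 1.786 5.101 7.716
2 1.798 4.040 15.482
3 1.600 3.200 22.395
final: 22.395 7.120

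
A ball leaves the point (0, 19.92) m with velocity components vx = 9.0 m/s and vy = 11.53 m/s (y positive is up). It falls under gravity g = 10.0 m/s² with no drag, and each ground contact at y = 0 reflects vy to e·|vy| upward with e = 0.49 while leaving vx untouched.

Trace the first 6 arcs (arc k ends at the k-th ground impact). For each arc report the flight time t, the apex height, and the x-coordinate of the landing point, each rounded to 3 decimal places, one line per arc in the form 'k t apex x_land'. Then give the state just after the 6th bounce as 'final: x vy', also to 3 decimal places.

1 3.458 26.567 31.123
2 2.259 6.379 51.454
3 1.107 1.532 61.416
4 0.542 0.368 66.297
5 0.266 0.088 68.689
6 0.130 0.021 69.861
final: 69.861 0.319

Arc 1: start y=19.920, vy=11.530 → t=3.458, apex=26.567, x_land=31.123, impact vy=-23.051
  bounce: vy ← 0.49·23.051 = 11.295
Arc 2: start y=0.000, vy=11.295 → t=2.259, apex=6.379, x_land=51.454, impact vy=-11.295
  bounce: vy ← 0.49·11.295 = 5.535
Arc 3: start y=0.000, vy=5.535 → t=1.107, apex=1.532, x_land=61.416, impact vy=-5.535
  bounce: vy ← 0.49·5.535 = 2.712
Arc 4: start y=0.000, vy=2.712 → t=0.542, apex=0.368, x_land=66.297, impact vy=-2.712
  bounce: vy ← 0.49·2.712 = 1.329
Arc 5: start y=0.000, vy=1.329 → t=0.266, apex=0.088, x_land=68.689, impact vy=-1.329
  bounce: vy ← 0.49·1.329 = 0.651
Arc 6: start y=0.000, vy=0.651 → t=0.130, apex=0.021, x_land=69.861, impact vy=-0.651
  bounce: vy ← 0.49·0.651 = 0.319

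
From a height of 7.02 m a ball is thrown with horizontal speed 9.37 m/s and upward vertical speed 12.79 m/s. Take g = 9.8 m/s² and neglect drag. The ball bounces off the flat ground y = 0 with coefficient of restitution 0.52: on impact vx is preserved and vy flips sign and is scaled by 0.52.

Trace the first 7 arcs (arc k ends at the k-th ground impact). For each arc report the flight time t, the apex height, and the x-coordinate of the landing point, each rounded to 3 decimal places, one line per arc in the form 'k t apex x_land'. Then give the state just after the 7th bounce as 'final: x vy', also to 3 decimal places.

Arc 1: start y=7.020, vy=12.790 → t=3.076, apex=15.366, x_land=28.822, impact vy=-17.354
  bounce: vy ← 0.52·17.354 = 9.024
Arc 2: start y=0.000, vy=9.024 → t=1.842, apex=4.155, x_land=46.078, impact vy=-9.024
  bounce: vy ← 0.52·9.024 = 4.693
Arc 3: start y=0.000, vy=4.693 → t=0.958, apex=1.124, x_land=55.052, impact vy=-4.693
  bounce: vy ← 0.52·4.693 = 2.440
Arc 4: start y=0.000, vy=2.440 → t=0.498, apex=0.304, x_land=59.718, impact vy=-2.440
  bounce: vy ← 0.52·2.440 = 1.269
Arc 5: start y=0.000, vy=1.269 → t=0.259, apex=0.082, x_land=62.145, impact vy=-1.269
  bounce: vy ← 0.52·1.269 = 0.660
Arc 6: start y=0.000, vy=0.660 → t=0.135, apex=0.022, x_land=63.406, impact vy=-0.660
  bounce: vy ← 0.52·0.660 = 0.343
Arc 7: start y=0.000, vy=0.343 → t=0.070, apex=0.006, x_land=64.062, impact vy=-0.343
  bounce: vy ← 0.52·0.343 = 0.178

1 3.076 15.366 28.822
2 1.842 4.155 46.078
3 0.958 1.124 55.052
4 0.498 0.304 59.718
5 0.259 0.082 62.145
6 0.135 0.022 63.406
7 0.070 0.006 64.062
final: 64.062 0.178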